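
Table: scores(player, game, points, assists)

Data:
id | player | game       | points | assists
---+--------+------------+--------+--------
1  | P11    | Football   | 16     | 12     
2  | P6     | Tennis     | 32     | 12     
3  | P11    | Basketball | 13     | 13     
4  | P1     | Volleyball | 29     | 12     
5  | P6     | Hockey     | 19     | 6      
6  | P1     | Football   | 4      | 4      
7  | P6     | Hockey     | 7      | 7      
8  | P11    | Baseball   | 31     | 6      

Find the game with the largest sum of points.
SELECT game, SUM(points) as val
FROM scores
GROUP BY game
ORDER BY val DESC
LIMIT 1

Result: Tennis with sum(points) = 32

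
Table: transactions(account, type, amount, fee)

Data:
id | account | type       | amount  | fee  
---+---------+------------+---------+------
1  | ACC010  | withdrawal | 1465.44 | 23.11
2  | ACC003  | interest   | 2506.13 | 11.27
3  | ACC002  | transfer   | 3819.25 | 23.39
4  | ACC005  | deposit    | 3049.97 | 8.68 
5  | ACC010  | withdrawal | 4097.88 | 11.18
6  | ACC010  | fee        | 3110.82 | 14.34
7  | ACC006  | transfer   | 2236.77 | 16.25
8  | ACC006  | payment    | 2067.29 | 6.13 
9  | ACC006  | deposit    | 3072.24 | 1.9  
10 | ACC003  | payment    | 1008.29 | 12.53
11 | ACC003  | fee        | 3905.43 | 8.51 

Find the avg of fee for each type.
SELECT type, AVG(fee) as result
FROM transactions
GROUP BY type

Result:
  deposit: 5.29
  fee: 11.43
  interest: 11.27
  payment: 9.33
  transfer: 19.82
  withdrawal: 17.15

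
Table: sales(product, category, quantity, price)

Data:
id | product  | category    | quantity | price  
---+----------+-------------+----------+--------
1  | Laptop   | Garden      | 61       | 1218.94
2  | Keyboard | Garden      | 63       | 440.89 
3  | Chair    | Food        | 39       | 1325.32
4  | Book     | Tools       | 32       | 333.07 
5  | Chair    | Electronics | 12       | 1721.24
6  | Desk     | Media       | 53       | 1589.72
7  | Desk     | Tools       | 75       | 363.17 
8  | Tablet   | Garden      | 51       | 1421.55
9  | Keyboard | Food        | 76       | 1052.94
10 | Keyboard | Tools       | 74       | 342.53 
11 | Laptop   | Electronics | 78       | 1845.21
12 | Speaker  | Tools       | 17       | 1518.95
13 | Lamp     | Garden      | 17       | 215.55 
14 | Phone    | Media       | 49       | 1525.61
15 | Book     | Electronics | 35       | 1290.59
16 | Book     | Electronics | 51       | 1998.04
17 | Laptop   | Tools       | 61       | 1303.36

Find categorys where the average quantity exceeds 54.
SELECT category, AVG(quantity)
FROM sales
GROUP BY category
HAVING AVG(quantity) > 54

Result:
  Food: avg=57.50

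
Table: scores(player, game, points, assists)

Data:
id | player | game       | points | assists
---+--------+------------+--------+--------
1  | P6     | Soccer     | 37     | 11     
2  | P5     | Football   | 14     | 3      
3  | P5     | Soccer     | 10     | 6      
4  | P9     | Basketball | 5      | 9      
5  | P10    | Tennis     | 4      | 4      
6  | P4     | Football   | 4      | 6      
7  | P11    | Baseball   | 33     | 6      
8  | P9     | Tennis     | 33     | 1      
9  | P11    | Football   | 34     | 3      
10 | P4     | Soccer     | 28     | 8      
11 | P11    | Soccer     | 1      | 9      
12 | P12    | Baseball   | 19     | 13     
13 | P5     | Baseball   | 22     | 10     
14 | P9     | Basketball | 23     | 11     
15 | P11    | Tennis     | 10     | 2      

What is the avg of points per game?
SELECT game, AVG(points) as result
FROM scores
GROUP BY game

Result:
  Baseball: 24.67
  Basketball: 14.00
  Football: 17.33
  Soccer: 19.00
  Tennis: 15.67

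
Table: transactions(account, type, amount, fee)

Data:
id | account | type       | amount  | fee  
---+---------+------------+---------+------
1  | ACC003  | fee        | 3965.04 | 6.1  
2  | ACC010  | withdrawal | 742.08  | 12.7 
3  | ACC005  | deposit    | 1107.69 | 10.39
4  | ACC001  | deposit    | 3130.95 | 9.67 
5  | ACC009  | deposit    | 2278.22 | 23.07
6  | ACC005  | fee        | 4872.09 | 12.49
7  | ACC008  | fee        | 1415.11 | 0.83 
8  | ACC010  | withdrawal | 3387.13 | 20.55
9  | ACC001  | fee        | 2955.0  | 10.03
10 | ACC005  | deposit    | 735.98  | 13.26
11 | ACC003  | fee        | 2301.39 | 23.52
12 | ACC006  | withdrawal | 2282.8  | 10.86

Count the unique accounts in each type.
SELECT type, COUNT(DISTINCT account)
FROM transactions
GROUP BY type

Result:
  deposit: 3 distinct
  fee: 4 distinct
  withdrawal: 2 distinct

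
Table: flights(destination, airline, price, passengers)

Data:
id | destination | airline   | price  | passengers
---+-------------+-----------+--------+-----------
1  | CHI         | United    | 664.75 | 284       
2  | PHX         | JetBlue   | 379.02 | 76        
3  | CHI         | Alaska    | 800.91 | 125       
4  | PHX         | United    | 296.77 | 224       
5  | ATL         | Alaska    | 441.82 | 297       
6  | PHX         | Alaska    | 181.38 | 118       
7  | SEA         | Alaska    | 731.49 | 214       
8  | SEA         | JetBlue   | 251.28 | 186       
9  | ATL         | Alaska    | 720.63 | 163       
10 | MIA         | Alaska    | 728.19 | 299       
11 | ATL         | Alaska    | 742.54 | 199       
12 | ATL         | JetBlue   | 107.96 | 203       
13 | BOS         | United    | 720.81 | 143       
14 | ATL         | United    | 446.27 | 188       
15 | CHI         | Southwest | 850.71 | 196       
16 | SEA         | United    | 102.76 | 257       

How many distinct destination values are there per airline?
SELECT airline, COUNT(DISTINCT destination)
FROM flights
GROUP BY airline

Result:
  Alaska: 5 distinct
  JetBlue: 3 distinct
  Southwest: 1 distinct
  United: 5 distinct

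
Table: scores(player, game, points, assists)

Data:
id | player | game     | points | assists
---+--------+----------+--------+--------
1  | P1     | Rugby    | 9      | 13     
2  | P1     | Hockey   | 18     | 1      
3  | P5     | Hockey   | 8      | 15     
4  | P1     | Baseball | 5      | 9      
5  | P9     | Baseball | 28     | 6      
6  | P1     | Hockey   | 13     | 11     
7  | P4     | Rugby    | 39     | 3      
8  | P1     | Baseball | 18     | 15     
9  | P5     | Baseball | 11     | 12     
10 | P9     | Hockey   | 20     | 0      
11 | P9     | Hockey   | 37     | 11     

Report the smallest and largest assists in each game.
SELECT game, MIN(assists), MAX(assists)
FROM scores
GROUP BY game

Result:
  Baseball: min=6, max=15
  Hockey: min=0, max=15
  Rugby: min=3, max=13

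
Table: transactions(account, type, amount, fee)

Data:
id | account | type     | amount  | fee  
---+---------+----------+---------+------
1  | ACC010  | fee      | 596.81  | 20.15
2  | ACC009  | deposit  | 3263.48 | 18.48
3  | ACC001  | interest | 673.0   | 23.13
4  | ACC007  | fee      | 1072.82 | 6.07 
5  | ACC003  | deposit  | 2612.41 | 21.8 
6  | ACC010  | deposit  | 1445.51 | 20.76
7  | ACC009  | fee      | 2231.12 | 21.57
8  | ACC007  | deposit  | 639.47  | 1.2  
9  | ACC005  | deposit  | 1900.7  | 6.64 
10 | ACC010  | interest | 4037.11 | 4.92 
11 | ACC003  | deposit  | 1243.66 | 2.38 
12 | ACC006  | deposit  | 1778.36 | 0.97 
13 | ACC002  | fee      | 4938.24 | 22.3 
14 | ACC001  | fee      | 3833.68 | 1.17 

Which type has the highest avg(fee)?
SELECT type, AVG(fee) as val
FROM transactions
GROUP BY type
ORDER BY val DESC
LIMIT 1

Result: fee with avg(fee) = 14.25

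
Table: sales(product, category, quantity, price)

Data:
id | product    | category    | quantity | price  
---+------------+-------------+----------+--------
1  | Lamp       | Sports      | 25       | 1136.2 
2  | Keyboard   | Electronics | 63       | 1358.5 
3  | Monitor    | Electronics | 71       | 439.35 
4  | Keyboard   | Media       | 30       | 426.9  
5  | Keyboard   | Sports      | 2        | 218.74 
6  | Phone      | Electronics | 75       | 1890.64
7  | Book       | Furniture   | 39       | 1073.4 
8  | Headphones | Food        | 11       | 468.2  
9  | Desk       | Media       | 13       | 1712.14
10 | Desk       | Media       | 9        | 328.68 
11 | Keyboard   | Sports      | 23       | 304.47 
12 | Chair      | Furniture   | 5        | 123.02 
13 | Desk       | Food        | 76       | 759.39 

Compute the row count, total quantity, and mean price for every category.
SELECT category,
       COUNT(*) as cnt,
       SUM(quantity) as total_quantity,
       AVG(price) as avg_price
FROM sales
GROUP BY category

Result:
  Electronics: 3 records, 209 total quantity, 1229.50 avg price
  Food: 2 records, 87 total quantity, 613.80 avg price
  Furniture: 2 records, 44 total quantity, 598.21 avg price
  Media: 3 records, 52 total quantity, 822.57 avg price
  Sports: 3 records, 50 total quantity, 553.14 avg price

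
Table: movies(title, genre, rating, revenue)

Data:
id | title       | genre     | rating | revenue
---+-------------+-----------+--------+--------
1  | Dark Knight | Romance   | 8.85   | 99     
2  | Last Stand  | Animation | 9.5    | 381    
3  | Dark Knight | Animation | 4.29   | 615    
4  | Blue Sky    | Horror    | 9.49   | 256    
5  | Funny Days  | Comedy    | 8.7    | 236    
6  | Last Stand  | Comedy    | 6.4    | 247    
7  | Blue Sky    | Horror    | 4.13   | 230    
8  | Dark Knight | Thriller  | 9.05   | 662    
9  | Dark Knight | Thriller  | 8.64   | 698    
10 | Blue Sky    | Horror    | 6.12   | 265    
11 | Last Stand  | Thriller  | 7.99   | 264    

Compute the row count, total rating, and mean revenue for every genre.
SELECT genre,
       COUNT(*) as cnt,
       SUM(rating) as total_rating,
       AVG(revenue) as avg_revenue
FROM movies
GROUP BY genre

Result:
  Animation: 2 records, 13.79 total rating, 498.00 avg revenue
  Comedy: 2 records, 15.10 total rating, 241.50 avg revenue
  Horror: 3 records, 19.74 total rating, 250.33 avg revenue
  Romance: 1 records, 8.85 total rating, 99.00 avg revenue
  Thriller: 3 records, 25.68 total rating, 541.33 avg revenue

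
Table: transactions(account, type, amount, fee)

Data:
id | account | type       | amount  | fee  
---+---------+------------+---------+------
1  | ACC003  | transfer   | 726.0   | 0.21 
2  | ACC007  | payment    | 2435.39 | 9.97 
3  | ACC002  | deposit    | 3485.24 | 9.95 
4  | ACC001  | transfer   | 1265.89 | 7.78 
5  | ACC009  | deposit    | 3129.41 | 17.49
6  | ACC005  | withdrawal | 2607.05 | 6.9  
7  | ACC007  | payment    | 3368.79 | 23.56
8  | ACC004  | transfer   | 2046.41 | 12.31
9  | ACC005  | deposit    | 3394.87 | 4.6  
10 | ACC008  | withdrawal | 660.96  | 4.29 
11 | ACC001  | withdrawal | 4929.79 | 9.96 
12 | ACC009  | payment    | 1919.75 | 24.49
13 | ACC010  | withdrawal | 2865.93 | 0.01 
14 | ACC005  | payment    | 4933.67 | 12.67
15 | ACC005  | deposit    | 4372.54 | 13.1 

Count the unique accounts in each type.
SELECT type, COUNT(DISTINCT account)
FROM transactions
GROUP BY type

Result:
  deposit: 3 distinct
  payment: 3 distinct
  transfer: 3 distinct
  withdrawal: 4 distinct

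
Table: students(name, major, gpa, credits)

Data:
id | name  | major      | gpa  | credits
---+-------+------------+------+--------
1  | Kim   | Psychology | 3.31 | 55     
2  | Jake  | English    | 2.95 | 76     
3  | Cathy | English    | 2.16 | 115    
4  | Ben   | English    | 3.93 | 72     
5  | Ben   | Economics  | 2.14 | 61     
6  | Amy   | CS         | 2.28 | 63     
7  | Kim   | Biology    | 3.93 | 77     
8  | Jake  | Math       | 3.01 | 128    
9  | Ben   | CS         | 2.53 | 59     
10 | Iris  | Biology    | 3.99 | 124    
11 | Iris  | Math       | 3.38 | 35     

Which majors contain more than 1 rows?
SELECT major, COUNT(*) as cnt
FROM students
GROUP BY major
HAVING COUNT(*) > 1

Result:
  Biology: 2
  CS: 2
  English: 3
  Math: 2

Note: HAVING filters groups after aggregation, WHERE filters rows before.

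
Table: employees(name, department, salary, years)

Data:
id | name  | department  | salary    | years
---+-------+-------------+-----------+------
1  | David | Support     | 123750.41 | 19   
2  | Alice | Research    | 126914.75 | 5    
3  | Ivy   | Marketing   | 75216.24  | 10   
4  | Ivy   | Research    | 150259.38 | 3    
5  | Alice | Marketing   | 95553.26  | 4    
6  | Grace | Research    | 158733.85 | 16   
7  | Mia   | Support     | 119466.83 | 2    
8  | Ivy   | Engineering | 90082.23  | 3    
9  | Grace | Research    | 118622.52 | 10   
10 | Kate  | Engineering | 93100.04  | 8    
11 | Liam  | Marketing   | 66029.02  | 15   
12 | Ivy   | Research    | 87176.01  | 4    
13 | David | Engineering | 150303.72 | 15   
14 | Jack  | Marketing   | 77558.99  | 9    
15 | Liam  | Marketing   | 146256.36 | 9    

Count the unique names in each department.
SELECT department, COUNT(DISTINCT name)
FROM employees
GROUP BY department

Result:
  Engineering: 3 distinct
  Marketing: 4 distinct
  Research: 3 distinct
  Support: 2 distinct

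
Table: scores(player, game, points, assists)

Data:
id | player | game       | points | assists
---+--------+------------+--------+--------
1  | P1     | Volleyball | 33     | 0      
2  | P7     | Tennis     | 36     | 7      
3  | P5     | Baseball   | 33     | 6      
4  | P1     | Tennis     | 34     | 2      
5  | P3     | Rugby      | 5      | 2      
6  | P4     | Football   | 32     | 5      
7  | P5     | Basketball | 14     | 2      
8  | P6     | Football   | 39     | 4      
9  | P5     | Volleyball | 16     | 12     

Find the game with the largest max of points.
SELECT game, MAX(points) as val
FROM scores
GROUP BY game
ORDER BY val DESC
LIMIT 1

Result: Football with max(points) = 39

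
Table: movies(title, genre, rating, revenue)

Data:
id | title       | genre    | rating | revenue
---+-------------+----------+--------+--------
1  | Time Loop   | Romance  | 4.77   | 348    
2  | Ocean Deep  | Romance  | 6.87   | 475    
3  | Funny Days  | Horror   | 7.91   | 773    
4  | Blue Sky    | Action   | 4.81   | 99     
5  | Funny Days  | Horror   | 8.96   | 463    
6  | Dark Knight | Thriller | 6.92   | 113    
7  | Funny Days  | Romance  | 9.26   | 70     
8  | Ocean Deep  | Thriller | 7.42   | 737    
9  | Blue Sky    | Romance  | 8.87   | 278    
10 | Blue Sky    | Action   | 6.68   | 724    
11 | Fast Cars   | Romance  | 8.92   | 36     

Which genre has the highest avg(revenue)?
SELECT genre, AVG(revenue) as val
FROM movies
GROUP BY genre
ORDER BY val DESC
LIMIT 1

Result: Horror with avg(revenue) = 618.00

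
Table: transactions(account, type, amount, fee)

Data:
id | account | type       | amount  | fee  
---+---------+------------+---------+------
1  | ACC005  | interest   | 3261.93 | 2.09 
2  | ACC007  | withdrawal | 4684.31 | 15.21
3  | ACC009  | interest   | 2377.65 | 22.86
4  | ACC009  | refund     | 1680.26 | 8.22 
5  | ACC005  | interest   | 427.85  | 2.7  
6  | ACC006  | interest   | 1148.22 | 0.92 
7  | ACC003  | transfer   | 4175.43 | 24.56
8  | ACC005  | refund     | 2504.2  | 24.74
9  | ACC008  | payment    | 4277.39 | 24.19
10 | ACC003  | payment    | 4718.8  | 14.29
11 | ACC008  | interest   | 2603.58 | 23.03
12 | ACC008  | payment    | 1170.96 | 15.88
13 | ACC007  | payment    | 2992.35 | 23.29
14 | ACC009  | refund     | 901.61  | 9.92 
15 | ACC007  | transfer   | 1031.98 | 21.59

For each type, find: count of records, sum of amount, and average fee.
SELECT type,
       COUNT(*) as cnt,
       SUM(amount) as total_amount,
       AVG(fee) as avg_fee
FROM transactions
GROUP BY type

Result:
  interest: 5 records, 9819.23 total amount, 10.32 avg fee
  payment: 4 records, 13159.50 total amount, 19.41 avg fee
  refund: 3 records, 5086.07 total amount, 14.29 avg fee
  transfer: 2 records, 5207.41 total amount, 23.08 avg fee
  withdrawal: 1 records, 4684.31 total amount, 15.21 avg fee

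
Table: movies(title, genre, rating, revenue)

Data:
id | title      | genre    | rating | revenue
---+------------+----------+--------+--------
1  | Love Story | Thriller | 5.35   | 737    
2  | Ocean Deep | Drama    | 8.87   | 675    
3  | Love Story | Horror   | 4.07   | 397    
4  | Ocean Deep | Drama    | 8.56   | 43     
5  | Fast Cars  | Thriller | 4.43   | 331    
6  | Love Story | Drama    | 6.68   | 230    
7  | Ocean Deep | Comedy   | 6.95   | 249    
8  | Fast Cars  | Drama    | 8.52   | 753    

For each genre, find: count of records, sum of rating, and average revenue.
SELECT genre,
       COUNT(*) as cnt,
       SUM(rating) as total_rating,
       AVG(revenue) as avg_revenue
FROM movies
GROUP BY genre

Result:
  Comedy: 1 records, 6.95 total rating, 249.00 avg revenue
  Drama: 4 records, 32.63 total rating, 425.25 avg revenue
  Horror: 1 records, 4.07 total rating, 397.00 avg revenue
  Thriller: 2 records, 9.78 total rating, 534.00 avg revenue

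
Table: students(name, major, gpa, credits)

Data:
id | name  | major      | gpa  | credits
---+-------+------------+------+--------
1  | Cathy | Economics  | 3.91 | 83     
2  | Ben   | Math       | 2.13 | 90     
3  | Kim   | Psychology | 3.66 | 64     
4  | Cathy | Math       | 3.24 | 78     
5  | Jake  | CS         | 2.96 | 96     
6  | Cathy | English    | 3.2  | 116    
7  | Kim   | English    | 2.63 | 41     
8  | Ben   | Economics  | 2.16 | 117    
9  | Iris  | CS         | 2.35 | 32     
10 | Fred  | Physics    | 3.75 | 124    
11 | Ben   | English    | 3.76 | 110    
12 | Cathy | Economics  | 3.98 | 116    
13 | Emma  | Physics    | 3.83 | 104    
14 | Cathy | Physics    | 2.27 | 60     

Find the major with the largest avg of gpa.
SELECT major, AVG(gpa) as val
FROM students
GROUP BY major
ORDER BY val DESC
LIMIT 1

Result: Psychology with avg(gpa) = 3.66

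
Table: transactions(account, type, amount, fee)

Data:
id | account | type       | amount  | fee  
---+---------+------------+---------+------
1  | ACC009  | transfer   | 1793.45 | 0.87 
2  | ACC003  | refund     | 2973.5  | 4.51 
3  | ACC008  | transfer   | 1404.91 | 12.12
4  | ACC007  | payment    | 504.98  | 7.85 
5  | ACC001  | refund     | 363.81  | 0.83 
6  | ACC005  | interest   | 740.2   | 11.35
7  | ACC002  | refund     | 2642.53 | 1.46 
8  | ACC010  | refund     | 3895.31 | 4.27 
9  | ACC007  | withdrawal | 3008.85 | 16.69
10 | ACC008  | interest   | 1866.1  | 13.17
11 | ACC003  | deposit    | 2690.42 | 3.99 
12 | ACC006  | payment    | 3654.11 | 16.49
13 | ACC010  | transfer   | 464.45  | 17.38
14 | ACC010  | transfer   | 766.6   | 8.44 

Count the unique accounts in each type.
SELECT type, COUNT(DISTINCT account)
FROM transactions
GROUP BY type

Result:
  deposit: 1 distinct
  interest: 2 distinct
  payment: 2 distinct
  refund: 4 distinct
  transfer: 3 distinct
  withdrawal: 1 distinct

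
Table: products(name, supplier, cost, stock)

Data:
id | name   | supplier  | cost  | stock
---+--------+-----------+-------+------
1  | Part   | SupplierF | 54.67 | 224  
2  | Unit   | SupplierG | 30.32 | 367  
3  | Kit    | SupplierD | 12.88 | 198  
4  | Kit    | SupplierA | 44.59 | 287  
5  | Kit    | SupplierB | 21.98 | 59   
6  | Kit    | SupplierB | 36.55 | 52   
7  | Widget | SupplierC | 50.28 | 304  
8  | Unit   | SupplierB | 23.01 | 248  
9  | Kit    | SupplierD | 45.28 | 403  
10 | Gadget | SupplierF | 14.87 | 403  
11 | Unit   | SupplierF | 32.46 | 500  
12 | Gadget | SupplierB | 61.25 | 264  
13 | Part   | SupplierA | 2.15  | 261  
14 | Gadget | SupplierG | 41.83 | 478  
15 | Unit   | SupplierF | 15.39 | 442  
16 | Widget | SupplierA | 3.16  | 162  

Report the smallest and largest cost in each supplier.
SELECT supplier, MIN(cost), MAX(cost)
FROM products
GROUP BY supplier

Result:
  SupplierA: min=2.15, max=44.59
  SupplierB: min=21.98, max=61.25
  SupplierC: min=50.28, max=50.28
  SupplierD: min=12.88, max=45.28
  SupplierF: min=14.87, max=54.67
  SupplierG: min=30.32, max=41.83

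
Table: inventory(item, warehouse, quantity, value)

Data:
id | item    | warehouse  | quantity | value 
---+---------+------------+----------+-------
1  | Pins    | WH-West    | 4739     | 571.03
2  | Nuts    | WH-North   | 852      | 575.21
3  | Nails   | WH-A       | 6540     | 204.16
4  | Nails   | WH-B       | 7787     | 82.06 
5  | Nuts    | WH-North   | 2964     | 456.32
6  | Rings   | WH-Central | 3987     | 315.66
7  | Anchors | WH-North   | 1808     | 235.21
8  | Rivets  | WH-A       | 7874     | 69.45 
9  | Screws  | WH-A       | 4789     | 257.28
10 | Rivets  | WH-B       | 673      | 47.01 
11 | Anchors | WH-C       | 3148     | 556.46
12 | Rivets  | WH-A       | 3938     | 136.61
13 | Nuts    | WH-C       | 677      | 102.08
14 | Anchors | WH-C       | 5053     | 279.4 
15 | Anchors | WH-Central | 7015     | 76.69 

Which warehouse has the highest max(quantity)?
SELECT warehouse, MAX(quantity) as val
FROM inventory
GROUP BY warehouse
ORDER BY val DESC
LIMIT 1

Result: WH-A with max(quantity) = 7874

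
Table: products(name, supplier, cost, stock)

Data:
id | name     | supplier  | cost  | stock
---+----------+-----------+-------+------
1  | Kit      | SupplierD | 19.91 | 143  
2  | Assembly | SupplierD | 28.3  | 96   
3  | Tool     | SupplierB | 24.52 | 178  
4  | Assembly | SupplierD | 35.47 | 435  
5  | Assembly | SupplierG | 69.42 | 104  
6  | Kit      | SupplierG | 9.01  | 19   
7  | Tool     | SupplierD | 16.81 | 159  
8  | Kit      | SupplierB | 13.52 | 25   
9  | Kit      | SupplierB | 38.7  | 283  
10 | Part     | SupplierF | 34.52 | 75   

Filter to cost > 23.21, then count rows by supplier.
SELECT supplier, COUNT(*)
FROM products
WHERE cost > 23.21
GROUP BY supplier

Note: WHERE filters rows before grouping.

Result:
  SupplierB: 2
  SupplierD: 2
  SupplierF: 1
  SupplierG: 1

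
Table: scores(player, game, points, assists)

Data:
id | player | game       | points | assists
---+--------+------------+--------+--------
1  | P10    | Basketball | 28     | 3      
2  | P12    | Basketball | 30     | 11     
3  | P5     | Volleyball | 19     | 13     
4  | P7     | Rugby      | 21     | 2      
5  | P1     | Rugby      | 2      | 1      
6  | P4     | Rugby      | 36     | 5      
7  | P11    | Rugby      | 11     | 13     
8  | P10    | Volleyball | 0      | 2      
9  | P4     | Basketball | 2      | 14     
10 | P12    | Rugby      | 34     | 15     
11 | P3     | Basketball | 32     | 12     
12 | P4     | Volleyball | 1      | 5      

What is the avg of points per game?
SELECT game, AVG(points) as result
FROM scores
GROUP BY game

Result:
  Basketball: 23.00
  Rugby: 20.80
  Volleyball: 6.67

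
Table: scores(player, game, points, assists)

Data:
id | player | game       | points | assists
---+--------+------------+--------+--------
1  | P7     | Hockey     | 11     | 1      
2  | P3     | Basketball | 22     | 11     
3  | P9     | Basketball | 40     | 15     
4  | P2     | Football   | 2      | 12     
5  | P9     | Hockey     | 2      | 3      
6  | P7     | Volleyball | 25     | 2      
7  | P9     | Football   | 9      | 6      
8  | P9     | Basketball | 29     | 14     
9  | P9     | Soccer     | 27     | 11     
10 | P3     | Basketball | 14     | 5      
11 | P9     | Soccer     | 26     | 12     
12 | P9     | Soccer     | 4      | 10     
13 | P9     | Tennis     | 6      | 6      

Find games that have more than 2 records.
SELECT game, COUNT(*) as cnt
FROM scores
GROUP BY game
HAVING COUNT(*) > 2

Result:
  Basketball: 4
  Soccer: 3

Note: HAVING filters groups after aggregation, WHERE filters rows before.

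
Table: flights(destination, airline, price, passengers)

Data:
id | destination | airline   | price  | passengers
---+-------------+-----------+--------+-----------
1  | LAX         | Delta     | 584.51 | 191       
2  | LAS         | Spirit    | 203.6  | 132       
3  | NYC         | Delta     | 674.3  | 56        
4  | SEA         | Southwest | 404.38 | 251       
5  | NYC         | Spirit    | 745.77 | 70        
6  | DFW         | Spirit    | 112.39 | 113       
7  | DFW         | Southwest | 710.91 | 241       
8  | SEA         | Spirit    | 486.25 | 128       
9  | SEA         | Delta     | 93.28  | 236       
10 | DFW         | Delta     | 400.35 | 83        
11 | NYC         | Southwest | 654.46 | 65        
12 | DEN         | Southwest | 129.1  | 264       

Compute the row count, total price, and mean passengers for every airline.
SELECT airline,
       COUNT(*) as cnt,
       SUM(price) as total_price,
       AVG(passengers) as avg_passengers
FROM flights
GROUP BY airline

Result:
  Delta: 4 records, 1752.44 total price, 141.50 avg passengers
  Southwest: 4 records, 1898.85 total price, 205.25 avg passengers
  Spirit: 4 records, 1548.01 total price, 110.75 avg passengers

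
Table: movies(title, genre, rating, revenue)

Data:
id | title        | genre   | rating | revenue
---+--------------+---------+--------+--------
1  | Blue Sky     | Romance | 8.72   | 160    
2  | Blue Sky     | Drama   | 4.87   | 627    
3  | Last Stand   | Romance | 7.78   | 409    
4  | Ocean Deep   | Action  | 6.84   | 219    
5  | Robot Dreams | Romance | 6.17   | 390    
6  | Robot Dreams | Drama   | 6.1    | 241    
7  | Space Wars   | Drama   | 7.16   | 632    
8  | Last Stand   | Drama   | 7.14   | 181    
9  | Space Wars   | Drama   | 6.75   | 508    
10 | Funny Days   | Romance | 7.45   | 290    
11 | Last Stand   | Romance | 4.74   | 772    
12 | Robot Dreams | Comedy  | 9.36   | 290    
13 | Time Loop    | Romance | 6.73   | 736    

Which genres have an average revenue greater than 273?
SELECT genre, AVG(revenue)
FROM movies
GROUP BY genre
HAVING AVG(revenue) > 273

Result:
  Comedy: avg=290.00
  Drama: avg=437.80
  Romance: avg=459.50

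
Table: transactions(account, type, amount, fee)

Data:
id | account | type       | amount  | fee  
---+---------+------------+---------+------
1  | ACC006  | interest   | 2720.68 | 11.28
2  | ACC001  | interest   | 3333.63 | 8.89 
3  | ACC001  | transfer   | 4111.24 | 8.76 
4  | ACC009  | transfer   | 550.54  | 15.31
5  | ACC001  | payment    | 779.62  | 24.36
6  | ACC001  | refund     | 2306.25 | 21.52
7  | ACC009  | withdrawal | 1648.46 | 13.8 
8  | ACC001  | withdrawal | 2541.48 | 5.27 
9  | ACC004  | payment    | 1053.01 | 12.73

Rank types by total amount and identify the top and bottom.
SELECT type, SUM(amount)
FROM transactions
GROUP BY type
ORDER BY SUM(amount)

All groups:
  payment: 1832.63
  refund: 2306.25
  withdrawal: 4189.94
  transfer: 4661.78
  interest: 6054.31

Highest: interest (6054.31)
Lowest: payment (1832.63)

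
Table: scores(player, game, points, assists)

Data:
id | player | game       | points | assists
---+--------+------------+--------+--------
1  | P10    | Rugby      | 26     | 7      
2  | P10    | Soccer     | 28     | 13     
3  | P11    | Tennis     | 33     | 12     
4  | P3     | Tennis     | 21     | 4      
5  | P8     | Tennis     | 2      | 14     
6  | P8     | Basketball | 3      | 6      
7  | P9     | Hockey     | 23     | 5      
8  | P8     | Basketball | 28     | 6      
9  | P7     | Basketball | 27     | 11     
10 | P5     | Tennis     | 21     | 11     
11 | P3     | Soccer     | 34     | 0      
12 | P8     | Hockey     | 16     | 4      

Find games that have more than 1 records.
SELECT game, COUNT(*) as cnt
FROM scores
GROUP BY game
HAVING COUNT(*) > 1

Result:
  Basketball: 3
  Hockey: 2
  Soccer: 2
  Tennis: 4

Note: HAVING filters groups after aggregation, WHERE filters rows before.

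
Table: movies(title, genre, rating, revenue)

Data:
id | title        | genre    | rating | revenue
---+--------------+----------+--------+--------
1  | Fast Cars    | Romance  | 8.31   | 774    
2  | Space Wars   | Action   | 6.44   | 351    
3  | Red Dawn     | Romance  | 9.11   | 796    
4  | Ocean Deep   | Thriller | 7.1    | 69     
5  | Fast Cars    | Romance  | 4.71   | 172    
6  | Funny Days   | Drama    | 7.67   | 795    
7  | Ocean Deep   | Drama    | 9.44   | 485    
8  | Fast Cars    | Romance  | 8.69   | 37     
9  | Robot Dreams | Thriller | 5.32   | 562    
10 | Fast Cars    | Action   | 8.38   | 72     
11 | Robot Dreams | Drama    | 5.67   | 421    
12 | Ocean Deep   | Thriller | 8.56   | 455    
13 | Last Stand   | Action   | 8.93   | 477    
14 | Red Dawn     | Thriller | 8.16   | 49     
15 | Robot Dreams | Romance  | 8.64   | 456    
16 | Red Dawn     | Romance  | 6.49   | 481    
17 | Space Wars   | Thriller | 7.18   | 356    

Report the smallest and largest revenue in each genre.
SELECT genre, MIN(revenue), MAX(revenue)
FROM movies
GROUP BY genre

Result:
  Action: min=72, max=477
  Drama: min=421, max=795
  Romance: min=37, max=796
  Thriller: min=49, max=562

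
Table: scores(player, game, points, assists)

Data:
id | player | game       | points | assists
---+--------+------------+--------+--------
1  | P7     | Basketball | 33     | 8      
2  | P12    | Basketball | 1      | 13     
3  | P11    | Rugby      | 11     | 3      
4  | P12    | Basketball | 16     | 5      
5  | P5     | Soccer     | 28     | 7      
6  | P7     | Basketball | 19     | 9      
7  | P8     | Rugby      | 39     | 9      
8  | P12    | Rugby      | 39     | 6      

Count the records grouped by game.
SELECT game, COUNT(*) as count
FROM scores
GROUP BY game

Result:
  Basketball: 4
  Rugby: 3
  Soccer: 1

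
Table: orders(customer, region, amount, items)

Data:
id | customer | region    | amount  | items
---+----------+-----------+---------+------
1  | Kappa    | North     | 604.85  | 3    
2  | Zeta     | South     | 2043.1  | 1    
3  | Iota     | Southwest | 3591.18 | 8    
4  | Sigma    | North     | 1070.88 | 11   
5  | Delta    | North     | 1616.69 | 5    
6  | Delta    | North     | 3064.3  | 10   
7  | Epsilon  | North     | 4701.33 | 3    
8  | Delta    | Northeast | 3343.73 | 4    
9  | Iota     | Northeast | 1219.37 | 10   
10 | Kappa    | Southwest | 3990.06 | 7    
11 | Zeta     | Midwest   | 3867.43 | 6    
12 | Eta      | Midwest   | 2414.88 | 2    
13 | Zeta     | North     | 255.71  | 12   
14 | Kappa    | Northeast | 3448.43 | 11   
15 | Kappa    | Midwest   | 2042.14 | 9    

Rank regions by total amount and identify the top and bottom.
SELECT region, SUM(amount)
FROM orders
GROUP BY region
ORDER BY SUM(amount)

All groups:
  South: 2043.10
  Southwest: 7581.24
  Northeast: 8011.53
  Midwest: 8324.45
  North: 11313.76

Highest: North (11313.76)
Lowest: South (2043.10)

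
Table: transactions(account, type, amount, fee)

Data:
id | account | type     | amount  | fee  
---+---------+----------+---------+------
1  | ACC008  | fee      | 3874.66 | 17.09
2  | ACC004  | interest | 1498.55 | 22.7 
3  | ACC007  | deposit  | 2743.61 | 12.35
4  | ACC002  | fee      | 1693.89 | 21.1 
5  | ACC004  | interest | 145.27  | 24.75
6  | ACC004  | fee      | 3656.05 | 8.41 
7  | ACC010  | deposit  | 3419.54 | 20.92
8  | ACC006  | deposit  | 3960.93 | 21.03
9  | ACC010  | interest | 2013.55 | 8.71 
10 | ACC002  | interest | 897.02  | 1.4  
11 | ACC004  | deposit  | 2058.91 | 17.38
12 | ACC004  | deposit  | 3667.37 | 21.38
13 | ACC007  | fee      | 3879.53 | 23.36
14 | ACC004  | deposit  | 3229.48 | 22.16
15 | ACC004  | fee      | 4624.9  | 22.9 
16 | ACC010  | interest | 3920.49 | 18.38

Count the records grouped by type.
SELECT type, COUNT(*) as count
FROM transactions
GROUP BY type

Result:
  deposit: 6
  fee: 5
  interest: 5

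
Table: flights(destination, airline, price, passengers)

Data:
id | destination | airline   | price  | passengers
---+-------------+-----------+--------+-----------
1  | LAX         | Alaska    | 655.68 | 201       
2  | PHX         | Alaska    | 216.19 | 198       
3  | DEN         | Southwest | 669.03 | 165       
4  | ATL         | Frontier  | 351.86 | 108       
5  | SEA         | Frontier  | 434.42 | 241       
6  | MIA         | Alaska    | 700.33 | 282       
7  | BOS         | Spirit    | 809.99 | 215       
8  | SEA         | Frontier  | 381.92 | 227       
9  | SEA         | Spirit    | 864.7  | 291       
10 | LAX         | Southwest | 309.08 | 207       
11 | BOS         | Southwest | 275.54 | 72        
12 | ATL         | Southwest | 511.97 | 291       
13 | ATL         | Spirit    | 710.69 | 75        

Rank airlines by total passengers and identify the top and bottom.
SELECT airline, SUM(passengers)
FROM flights
GROUP BY airline
ORDER BY SUM(passengers)

All groups:
  Frontier: 576
  Spirit: 581
  Alaska: 681
  Southwest: 735

Highest: Southwest (735)
Lowest: Frontier (576)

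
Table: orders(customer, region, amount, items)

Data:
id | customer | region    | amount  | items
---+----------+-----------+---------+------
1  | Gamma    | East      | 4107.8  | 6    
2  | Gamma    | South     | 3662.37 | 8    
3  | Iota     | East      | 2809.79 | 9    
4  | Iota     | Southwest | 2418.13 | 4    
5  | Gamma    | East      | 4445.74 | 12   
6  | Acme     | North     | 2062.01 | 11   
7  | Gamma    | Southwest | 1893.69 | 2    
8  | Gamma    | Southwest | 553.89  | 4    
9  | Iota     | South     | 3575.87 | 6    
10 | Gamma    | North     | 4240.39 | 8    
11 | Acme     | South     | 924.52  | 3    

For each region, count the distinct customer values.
SELECT region, COUNT(DISTINCT customer)
FROM orders
GROUP BY region

Result:
  East: 2 distinct
  North: 2 distinct
  South: 3 distinct
  Southwest: 2 distinct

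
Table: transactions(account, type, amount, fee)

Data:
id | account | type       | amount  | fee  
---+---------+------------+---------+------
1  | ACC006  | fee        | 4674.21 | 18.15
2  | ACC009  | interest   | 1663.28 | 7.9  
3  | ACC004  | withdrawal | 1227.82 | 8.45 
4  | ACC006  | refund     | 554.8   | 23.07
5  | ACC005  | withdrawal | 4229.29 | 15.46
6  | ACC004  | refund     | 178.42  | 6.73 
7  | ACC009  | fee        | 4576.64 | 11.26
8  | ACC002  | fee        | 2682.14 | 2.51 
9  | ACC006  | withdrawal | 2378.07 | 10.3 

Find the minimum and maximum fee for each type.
SELECT type, MIN(fee), MAX(fee)
FROM transactions
GROUP BY type

Result:
  fee: min=2.51, max=18.15
  interest: min=7.90, max=7.90
  refund: min=6.73, max=23.07
  withdrawal: min=8.45, max=15.46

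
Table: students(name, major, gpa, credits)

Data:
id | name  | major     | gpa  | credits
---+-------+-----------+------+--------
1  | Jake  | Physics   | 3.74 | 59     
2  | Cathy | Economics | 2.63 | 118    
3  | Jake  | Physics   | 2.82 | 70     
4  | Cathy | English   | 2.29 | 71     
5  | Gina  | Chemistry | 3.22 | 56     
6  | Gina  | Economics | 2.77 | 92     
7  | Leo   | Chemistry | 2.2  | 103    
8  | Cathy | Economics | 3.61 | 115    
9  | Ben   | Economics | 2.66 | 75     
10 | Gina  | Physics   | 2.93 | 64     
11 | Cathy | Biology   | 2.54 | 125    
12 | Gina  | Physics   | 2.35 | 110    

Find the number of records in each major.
SELECT major, COUNT(*) as count
FROM students
GROUP BY major

Result:
  Biology: 1
  Chemistry: 2
  Economics: 4
  English: 1
  Physics: 4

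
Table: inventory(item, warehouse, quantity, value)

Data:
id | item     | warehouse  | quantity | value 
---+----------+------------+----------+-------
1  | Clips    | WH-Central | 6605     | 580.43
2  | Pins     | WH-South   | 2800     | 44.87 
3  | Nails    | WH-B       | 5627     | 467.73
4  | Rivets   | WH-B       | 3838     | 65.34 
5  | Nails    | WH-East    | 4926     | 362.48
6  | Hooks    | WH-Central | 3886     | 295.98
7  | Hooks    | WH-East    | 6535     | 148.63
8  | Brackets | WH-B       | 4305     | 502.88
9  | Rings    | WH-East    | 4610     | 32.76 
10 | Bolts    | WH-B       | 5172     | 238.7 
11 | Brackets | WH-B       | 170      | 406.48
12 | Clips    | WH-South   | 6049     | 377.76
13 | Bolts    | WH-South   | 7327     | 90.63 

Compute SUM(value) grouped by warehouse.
SELECT warehouse, SUM(value) as result
FROM inventory
GROUP BY warehouse

Result:
  WH-B: 1681.13
  WH-Central: 876.41
  WH-East: 543.87
  WH-South: 513.26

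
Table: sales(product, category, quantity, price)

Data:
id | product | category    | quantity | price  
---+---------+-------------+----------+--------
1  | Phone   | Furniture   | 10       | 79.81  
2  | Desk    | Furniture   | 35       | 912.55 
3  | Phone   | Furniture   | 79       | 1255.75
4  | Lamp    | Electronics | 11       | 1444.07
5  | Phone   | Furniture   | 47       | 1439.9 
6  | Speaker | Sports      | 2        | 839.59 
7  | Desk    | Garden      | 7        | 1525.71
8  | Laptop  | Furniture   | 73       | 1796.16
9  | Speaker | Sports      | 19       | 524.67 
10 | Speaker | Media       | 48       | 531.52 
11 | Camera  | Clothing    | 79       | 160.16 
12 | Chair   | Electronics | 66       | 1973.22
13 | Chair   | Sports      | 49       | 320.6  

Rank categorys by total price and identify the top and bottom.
SELECT category, SUM(price)
FROM sales
GROUP BY category
ORDER BY SUM(price)

All groups:
  Clothing: 160.16
  Media: 531.52
  Garden: 1525.71
  Sports: 1684.86
  Electronics: 3417.29
  Furniture: 5484.17

Highest: Furniture (5484.17)
Lowest: Clothing (160.16)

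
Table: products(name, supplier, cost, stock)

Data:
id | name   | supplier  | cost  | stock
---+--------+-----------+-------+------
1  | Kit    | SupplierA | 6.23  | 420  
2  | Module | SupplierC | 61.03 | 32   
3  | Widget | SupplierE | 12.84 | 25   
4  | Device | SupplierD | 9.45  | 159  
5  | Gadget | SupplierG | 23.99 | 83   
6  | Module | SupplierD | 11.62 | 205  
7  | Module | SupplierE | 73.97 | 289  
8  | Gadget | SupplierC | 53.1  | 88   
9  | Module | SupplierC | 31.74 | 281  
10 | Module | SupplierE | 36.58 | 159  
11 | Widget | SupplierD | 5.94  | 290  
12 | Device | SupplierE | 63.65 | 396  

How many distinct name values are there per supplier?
SELECT supplier, COUNT(DISTINCT name)
FROM products
GROUP BY supplier

Result:
  SupplierA: 1 distinct
  SupplierC: 2 distinct
  SupplierD: 3 distinct
  SupplierE: 3 distinct
  SupplierG: 1 distinct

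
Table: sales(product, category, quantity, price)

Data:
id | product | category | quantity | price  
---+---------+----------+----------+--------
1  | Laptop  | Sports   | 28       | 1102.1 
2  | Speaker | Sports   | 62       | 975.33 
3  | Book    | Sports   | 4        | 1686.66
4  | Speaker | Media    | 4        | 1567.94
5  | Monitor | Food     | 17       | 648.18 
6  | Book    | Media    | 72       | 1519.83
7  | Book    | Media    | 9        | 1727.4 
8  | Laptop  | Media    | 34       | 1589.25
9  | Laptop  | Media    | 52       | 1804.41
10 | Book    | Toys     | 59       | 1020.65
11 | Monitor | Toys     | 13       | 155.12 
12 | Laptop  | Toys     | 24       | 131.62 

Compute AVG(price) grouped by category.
SELECT category, AVG(price) as result
FROM sales
GROUP BY category

Result:
  Food: 648.18
  Media: 1641.77
  Sports: 1254.70
  Toys: 435.80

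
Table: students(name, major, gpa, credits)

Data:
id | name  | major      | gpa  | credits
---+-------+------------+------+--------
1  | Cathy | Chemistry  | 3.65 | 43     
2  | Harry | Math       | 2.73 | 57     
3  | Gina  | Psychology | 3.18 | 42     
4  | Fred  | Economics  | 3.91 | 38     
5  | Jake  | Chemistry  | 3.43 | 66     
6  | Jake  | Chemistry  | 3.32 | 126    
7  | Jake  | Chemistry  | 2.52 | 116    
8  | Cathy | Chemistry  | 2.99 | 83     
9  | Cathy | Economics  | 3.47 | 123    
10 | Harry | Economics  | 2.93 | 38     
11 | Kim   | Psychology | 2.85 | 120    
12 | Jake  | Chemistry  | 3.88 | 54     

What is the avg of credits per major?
SELECT major, AVG(credits) as result
FROM students
GROUP BY major

Result:
  Chemistry: 81.33
  Economics: 66.33
  Math: 57.00
  Psychology: 81.00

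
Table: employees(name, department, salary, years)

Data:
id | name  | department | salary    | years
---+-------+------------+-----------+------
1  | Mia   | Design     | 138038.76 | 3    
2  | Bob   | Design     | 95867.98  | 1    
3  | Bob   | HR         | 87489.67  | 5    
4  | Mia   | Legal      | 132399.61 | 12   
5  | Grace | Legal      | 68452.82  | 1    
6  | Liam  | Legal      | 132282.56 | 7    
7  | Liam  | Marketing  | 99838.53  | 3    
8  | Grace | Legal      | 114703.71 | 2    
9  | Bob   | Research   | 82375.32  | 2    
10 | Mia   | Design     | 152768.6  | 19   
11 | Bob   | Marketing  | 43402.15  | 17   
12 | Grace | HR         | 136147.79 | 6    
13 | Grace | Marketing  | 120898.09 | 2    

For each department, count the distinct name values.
SELECT department, COUNT(DISTINCT name)
FROM employees
GROUP BY department

Result:
  Design: 2 distinct
  HR: 2 distinct
  Legal: 3 distinct
  Marketing: 3 distinct
  Research: 1 distinct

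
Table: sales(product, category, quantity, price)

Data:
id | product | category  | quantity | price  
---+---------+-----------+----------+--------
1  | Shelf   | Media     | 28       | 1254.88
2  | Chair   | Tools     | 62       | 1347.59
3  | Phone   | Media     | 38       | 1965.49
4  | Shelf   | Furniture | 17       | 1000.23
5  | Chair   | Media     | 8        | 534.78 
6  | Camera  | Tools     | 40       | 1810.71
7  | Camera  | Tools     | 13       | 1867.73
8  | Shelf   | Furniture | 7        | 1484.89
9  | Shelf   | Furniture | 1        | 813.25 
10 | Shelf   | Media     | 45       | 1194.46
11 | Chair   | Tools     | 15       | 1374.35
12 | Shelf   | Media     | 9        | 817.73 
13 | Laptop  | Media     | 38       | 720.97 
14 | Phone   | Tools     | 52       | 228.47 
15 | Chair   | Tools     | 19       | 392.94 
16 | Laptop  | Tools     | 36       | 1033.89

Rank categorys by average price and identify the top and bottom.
SELECT category, AVG(price)
FROM sales
GROUP BY category
ORDER BY AVG(price)

All groups:
  Media: 1081.39
  Furniture: 1099.46
  Tools: 1150.81

Highest: Tools (1150.81)
Lowest: Media (1081.39)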